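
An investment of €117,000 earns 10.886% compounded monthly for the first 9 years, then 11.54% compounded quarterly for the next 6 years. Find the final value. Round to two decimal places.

Phase 1: 117,000·(1 + 0.10886/12)^108 ≈ 310,286.6947.
Phase 2: 310,286.6947·(1 + 0.02885)^24 ≈ 614,062.5887.

€614,062.59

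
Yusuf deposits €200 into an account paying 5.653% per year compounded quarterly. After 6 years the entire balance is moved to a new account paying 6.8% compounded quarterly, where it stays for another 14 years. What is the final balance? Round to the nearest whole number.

Phase 1: 200·(1 + 0.0141325)^24 ≈ 280.0934.
Phase 2: 280.0934·(1 + 0.017)^56 ≈ 719.9066.

€720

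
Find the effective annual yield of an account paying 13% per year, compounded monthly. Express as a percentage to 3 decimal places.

13.803%

One year is 12 periods at 0.0108333 each: (1 + 0.0108333)^12 ≈ 1.138032.
EAR = 1.138032 − 1 ≈ 13.80325%.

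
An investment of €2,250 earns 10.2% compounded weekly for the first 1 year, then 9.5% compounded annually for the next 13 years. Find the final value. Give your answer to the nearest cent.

Phase 1: 2,250·(1 + 0.102/52)^52 ≈ 2,491.3639.
Phase 2: 2,491.3639·(1 + 0.095)^13 ≈ 8,106.2635.

€8,106.26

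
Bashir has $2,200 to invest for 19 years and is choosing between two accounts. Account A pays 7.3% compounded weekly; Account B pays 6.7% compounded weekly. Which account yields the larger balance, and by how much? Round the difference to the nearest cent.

A: (1 + 0.073/52)^988 ≈ 3.99893207, so 2,200 × 3.99893207 ≈ 8,797.6506.
B: (1 + 0.067/52)^988 ≈ 3.568625822, so 2,200 × 3.568625822 ≈ 7,850.9768.
Difference ≈ 946.6737 in favor of A.

Account A, by $946.67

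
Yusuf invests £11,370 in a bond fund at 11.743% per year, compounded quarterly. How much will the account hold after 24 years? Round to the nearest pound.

£182,860

Growth factor = (1 + 0.0293575)^96 ≈ 16.082678689.
A ≈ 11,370 × 16.082678689 ≈ 182,860.0567.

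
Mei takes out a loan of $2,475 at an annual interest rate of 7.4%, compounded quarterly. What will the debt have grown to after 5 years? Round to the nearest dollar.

Periodic rate = 7.4%/4 = 0.0185; periods = 4·5 = 20.
A = 2,475·(1 + 0.0185)^20 ≈ 2,475·1.442848282 ≈ 3,571.0495.

$3,571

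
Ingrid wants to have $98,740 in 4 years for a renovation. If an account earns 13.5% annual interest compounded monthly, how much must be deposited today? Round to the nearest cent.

Periodic rate = 13.5%/12 = 0.01125; 48 periods.
P = 98,740/(1 + 0.01125)^48 ≈ 98,740/1.7108410484 ≈ 57,714.3038.

$57,714.30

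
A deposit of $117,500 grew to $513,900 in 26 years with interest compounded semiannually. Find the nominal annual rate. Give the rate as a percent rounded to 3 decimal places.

5.757%

(1 + r/2)^52 = 513,900/117,500 = 4.37362.
1 + r/2 = 4.37362^(1/52) ≈ 1.028783, so r/2 ≈ 0.0287832.
r ≈ 2·0.0287832 = 5.75664%.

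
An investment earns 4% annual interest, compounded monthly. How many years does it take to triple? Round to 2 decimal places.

27.51 years

(1 + 0.00333333)^(12t) = 3.
12t = ln 3 / ln(1 + 0.00333333) ≈ 1.0986/0.00332779 ≈ 330.1327.
t ≈ 27.5111.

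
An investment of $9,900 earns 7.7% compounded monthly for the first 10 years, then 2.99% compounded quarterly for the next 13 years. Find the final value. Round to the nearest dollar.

Phase 1: 9,900·(1 + 0.077/12)^120 ≈ 21,329.1538.
Phase 2: 21,329.1538·(1 + 0.007475)^52 ≈ 31,416.3762.

$31,416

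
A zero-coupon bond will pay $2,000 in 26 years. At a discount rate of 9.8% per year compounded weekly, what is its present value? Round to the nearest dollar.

Growth factor = (1 + 0.098/52)^1352 ≈ 12.75090198.
P = 2,000/12.75090198 ≈ 156.8516.

$157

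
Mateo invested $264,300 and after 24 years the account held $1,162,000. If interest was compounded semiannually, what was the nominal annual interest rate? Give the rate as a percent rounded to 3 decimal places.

The 48-period growth factor is 1,162,000/264,300 = 4.39652.
r/2 = 4.39652^(1/48) − 1 ≈ 0.0313311, so r ≈ 2·0.0313311 = 6.26621%.

6.266%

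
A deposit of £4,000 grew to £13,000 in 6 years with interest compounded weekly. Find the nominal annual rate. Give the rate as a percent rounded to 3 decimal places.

The 312-period growth factor is 13,000/4,000 = 3.25.
r/52 = 3.25^(1/312) − 1 ≈ 0.00378489, so r ≈ 52·0.00378489 = 19.68140%.

19.681%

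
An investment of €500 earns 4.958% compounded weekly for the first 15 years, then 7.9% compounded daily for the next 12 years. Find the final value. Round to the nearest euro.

€2,713

Phase 1: 500·(1 + 0.04958/52)^780 ≈ 1,051.4798.
Phase 2: 1,051.4798·(1 + 0.079/365)^4380 ≈ 2,713.1109.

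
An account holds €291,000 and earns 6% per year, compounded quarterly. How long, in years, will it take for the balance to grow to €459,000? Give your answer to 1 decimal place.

7.7 years

(1 + 0.015)^(4t) = 459,000/291,000 = 1.5773.
4t·ln(1 + 0.015) = ln(1.5773); 4t = 0.45573/0.0148886 ≈ 30.6091.
t ≈ 7.6523 years.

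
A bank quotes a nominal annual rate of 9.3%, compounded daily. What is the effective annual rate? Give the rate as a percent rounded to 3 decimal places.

9.745%

One year is 365 periods at 0.000254795 each: (1 + 0.000254795)^365 ≈ 1.097449.
EAR = 1.097449 − 1 ≈ 9.74487%.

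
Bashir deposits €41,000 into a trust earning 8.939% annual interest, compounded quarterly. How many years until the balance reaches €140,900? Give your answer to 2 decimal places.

(1 + 0.0223475)^(4t) = 140,900/41,000 = 3.4366.
4t·ln(1 + 0.0223475) = ln(3.4366); 4t = 1.2345/0.0221015 ≈ 55.8551.
t ≈ 13.9638 years.

13.96 years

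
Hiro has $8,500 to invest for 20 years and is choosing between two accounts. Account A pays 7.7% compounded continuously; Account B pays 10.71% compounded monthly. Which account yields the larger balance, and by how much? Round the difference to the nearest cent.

A: e^(0.077·20) = e^1.54 ≈ 4.664590271, so 8,500 × 4.664590271 ≈ 39,649.0173.
B: (1 + 0.008925)^240 ≈ 8.4359119159, so 8,500 × 8.4359119159 ≈ 71,705.2513.
Difference ≈ 32,056.2340 in favor of B.

Account B, by $32,056.23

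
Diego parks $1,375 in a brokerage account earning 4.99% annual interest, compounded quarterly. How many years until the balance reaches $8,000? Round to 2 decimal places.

(1 + 0.012475)^(4t) = 8,000/1,375 = 5.8182.
4t·ln(1 + 0.012475) = ln(5.8182); 4t = 1.761/0.0123978 ≈ 142.0400.
t ≈ 35.5100 years.

35.51 years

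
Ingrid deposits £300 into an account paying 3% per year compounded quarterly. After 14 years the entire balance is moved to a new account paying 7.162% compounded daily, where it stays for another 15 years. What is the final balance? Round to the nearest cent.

After 14 years at 3%: 300 × 1.519578253 ≈ 455.8735.
Then 15 years at 7.162%: 455.8735 × 2.927634077 ≈ 1,334.6307.

£1,334.63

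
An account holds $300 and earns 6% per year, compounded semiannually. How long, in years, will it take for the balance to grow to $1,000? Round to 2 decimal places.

20.37 years

We need (1 + 0.03)^(2t) = 3.3333, so 2t = ln 3.3333 / ln 1.03 ≈ 40.7314.
t ≈ 40.7314/2 = 20.3657 years.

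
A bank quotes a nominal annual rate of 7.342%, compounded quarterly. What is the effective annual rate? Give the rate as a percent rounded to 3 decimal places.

One year is 4 periods at 0.018355 each: (1 + 0.018355)^4 ≈ 1.075466.
EAR = 1.075466 − 1 ≈ 7.54663%.

7.547%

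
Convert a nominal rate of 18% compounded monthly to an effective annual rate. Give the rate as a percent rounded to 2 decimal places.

19.56%

EAR = (1 + 18%/12)^12 − 1 = (1 + 0.015)^12 − 1.
(1 + 0.015)^12 ≈ 1.195618, so EAR ≈ 19.56182%.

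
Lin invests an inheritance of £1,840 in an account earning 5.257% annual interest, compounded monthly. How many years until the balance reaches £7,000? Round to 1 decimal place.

(1 + 0.00438083)^(12t) = 7,000/1,840 = 3.8043.
12t·ln(1 + 0.00438083) = ln(3.8043); 12t = 1.3361/0.00437127 ≈ 305.6654.
t ≈ 25.4721 years.

25.5 years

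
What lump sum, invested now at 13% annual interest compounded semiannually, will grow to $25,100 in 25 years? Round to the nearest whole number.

$1,077

Growth factor = (1 + 0.065)^50 ≈ 23.306678679.
P = 25,100/23.306678679 ≈ 1,076.9445.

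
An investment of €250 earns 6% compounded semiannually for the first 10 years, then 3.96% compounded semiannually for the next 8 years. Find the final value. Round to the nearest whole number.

€618

Phase 1: 250·(1 + 0.03)^20 ≈ 451.5278.
Phase 2: 451.5278·(1 + 0.0198)^16 ≈ 617.9091.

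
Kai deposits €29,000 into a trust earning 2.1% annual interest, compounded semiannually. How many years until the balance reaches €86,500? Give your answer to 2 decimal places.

(1 + 0.0105)^(2t) = 86,500/29,000 = 2.9828.
2t·ln(1 + 0.0105) = ln(2.9828); 2t = 1.0928/0.0104453 ≈ 104.6263.
t ≈ 52.3131 years.

52.31 years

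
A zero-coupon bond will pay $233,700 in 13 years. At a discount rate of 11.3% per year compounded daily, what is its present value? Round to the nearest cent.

Periodic rate = 11.3%/365 = 0.000309589; 4745 periods.
P = 233,700/(1 + 0.113/365)^4745 ≈ 233,700/4.34390039817 ≈ 53,799.5761.

$53,799.58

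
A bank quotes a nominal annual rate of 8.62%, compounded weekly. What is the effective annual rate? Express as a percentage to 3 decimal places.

EAR = (1 + 8.62%/52)^52 − 1 = (1 + 0.00165769)^52 − 1.
(1 + 0.00165769)^52 ≈ 1.089947, so EAR ≈ 8.99465%.

8.995%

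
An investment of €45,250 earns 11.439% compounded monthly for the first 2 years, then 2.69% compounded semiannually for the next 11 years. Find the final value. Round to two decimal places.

After 2 years at 11.439%: 45,250 × 1.2557041084 ≈ 56,820.6109.
Then 11 years at 2.69%: 56,820.6109 × 1.3416869464 ≈ 76,235.4719.

€76,235.47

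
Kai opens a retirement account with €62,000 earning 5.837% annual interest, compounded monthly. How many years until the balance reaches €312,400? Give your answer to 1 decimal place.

We need (1 + 0.00486417)^(12t) = 5.0387, so 12t = ln 5.0387 / ln 1.004864 ≈ 333.2698.
t ≈ 333.2698/12 = 27.7725 years.

27.8 years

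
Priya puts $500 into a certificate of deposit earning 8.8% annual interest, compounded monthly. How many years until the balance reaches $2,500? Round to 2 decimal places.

18.36 years

We need (1 + 0.00733333)^(12t) = 5, so 12t = ln 5 / ln 1.007333 ≈ 220.2725.
t ≈ 220.2725/12 = 18.3560 years.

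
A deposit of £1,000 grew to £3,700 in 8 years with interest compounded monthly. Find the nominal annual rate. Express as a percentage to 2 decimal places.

16.47%

The 96-period growth factor is 3,700/1,000 = 3.7.
r/12 = 3.7^(1/96) − 1 ≈ 0.0137218, so r ≈ 12·0.0137218 = 16.46611%.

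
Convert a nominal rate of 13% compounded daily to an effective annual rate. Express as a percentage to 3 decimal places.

13.880%

EAR = (1 + 13%/365)^365 − 1 = (1 + 0.000356164)^365 − 1.
(1 + 0.000356164)^365 ≈ 1.138802, so EAR ≈ 13.88020%.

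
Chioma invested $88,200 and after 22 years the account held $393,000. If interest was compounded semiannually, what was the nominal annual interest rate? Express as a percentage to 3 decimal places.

The 44-period growth factor is 393,000/88,200 = 4.45578.
r/2 = 4.45578^(1/44) − 1 ≈ 0.0345423, so r ≈ 2·0.0345423 = 6.90847%.

6.908%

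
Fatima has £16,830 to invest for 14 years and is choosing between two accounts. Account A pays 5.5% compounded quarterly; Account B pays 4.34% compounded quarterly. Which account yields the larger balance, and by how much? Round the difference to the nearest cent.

Account A, by £5,359.44

Account A growth factor: (1 + 0.01375)^56 ≈ 2.1484663909; balance ≈ 36,158.6894.
Account B growth factor: (1 + 0.01085)^56 ≈ 1.8300209601; balance ≈ 30,799.2528.
Account A is larger by 5,359.4366.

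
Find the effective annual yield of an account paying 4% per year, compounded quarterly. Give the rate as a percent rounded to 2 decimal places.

4.06%

EAR = (1 + 4%/4)^4 − 1 = (1 + 0.01)^4 − 1.
(1 + 0.01)^4 ≈ 1.040604, so EAR ≈ 4.06040%.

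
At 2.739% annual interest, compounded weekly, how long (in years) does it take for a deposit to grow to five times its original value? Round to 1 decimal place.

58.8 years

(1 + 0.000526731)^(52t) = 5.
52t = ln 5 / ln(1 + 0.000526731) ≈ 1.6094/0.000526592 ≈ 3056.3275.
t ≈ 58.7755.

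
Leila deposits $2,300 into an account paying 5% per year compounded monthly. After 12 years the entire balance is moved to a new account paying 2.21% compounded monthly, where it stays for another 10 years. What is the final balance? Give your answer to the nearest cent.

$5,219.80

After 12 years at 5%: 2,300 × 1.819848874 ≈ 4,185.6524.
Then 10 years at 2.21%: 4,185.6524 × 1.247069932 ≈ 5,219.8013.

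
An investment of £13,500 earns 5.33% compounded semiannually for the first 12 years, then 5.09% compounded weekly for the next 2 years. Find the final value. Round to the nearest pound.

Phase 1: 13,500·(1 + 0.02665)^24 ≈ 25,378.8328.
Phase 2: 25,378.8328·(1 + 0.0509/52)^104 ≈ 28,097.0807.

£28,097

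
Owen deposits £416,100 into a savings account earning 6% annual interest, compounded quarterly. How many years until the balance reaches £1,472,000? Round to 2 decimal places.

We need (1 + 0.015)^(4t) = 3.5376, so 4t = ln 3.5376 / ln 1.015 ≈ 84.8603.
t ≈ 84.8603/4 = 21.2151 years.

21.22 years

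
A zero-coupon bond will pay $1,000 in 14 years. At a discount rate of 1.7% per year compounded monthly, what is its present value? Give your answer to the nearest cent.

Growth factor = (1 + 0.017/12)^168 ≈ 1.26849553.
P = 1,000/1.26849553 ≈ 788.3355.

$788.34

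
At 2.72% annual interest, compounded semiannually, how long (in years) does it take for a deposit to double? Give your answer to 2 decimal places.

25.66 years

(1 + 0.0136)^(2t) = 2.
2t = ln 2 / ln(1 + 0.0136) ≈ 0.69315/0.0135084 ≈ 51.3125.
t ≈ 25.6562.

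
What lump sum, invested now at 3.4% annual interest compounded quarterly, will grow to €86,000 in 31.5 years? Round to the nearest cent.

Growth factor = (1 + 0.0085)^126 ≈ 2.9051176247.
P = 86,000/2.9051176247 ≈ 29,602.9322.

€29,602.93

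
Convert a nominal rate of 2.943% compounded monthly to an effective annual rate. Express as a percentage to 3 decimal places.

EAR = (1 + 2.943%/12)^12 − 1 = (1 + 0.0024525)^12 − 1.
(1 + 0.0024525)^12 ≈ 1.02983, so EAR ≈ 2.98302%.

2.983%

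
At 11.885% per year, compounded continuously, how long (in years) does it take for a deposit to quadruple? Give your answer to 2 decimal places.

11.66 years

e^(0.11885t) = 4, so 0.11885t = ln 4 ≈ 1.3863.
t ≈ 1.3863/0.11885 ≈ 11.6642.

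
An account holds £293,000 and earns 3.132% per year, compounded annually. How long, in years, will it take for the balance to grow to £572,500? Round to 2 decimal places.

21.72 years

(1 + 0.03132)^t = 572,500/293,000 = 1.9539.
t·ln(1 + 0.03132) = ln(1.9539); t = 0.66984/0.0308395 ≈ 21.7202.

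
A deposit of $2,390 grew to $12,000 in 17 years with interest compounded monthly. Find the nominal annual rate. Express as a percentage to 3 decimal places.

9.529%

(1 + r/12)^204 = 12,000/2,390 = 5.02092.
1 + r/12 = 5.02092^(1/204) ≈ 1.007941, so r/12 ≈ 0.00794123.
r ≈ 12·0.00794123 = 9.52948%.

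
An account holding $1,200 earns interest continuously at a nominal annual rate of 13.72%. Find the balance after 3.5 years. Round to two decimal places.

A = P·e^(rt) = 1,200·e^(0.1372·3.5) = 1,200·e^0.4802.
e^0.4802 ≈ 1.616397649, so A ≈ 1,939.6772.

$1,939.68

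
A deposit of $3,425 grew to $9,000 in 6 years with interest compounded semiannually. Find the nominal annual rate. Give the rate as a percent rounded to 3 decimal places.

(1 + r/2)^12 = 9,000/3,425 = 2.62774.
1 + r/2 = 2.62774^(1/12) ≈ 1.08384, so r/2 ≈ 0.08384.
r ≈ 2·0.08384 = 16.76799%.

16.768%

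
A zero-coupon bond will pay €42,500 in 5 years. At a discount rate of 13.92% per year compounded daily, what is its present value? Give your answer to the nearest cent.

€21,192.28

Periodic rate = 13.92%/365 = 0.00038137; 1825 periods.
P = 42,500/(1 + 0.1392/365)^1825 ≈ 42,500/2.0054476788 ≈ 21,192.2756.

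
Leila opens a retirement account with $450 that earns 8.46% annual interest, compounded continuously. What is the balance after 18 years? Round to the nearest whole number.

$2,063

A = P·e^(rt) = 450·e^(0.0846·18) = 450·e^1.5228.
e^1.5228 ≈ 4.585045366, so A ≈ 2,063.2704.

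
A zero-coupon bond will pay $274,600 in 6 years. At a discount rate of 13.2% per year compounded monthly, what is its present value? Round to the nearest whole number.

Growth factor = (1 + 0.011)^72 ≈ 2.19828098122.
P = 274,600/2.19828098122 ≈ 124,915.7875.

$124,916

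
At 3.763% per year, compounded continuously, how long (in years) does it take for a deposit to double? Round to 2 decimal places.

18.42 years

e^(0.03763t) = 2, so 0.03763t = ln 2 ≈ 0.69315.
t ≈ 0.69315/0.03763 ≈ 18.4201.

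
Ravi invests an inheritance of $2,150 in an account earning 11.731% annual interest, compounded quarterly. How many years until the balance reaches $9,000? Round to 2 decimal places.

12.38 years

(1 + 0.0293275)^(4t) = 9,000/2,150 = 4.186.
4t·ln(1 + 0.0293275) = ln(4.186); 4t = 1.4318/0.0289057 ≈ 49.5320.
t ≈ 12.3830 years.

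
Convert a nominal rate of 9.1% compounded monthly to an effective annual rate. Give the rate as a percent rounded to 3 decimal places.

9.489%

EAR = (1 + 9.1%/12)^12 − 1 = (1 + 0.00758333)^12 − 1.
(1 + 0.00758333)^12 ≈ 1.094893, so EAR ≈ 9.48931%.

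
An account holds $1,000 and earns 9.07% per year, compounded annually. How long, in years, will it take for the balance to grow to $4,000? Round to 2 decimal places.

15.97 years

(1 + 0.0907)^t = 4,000/1,000 = 4.
t·ln(1 + 0.0907) = ln(4); t = 1.3863/0.0868197 ≈ 15.9675.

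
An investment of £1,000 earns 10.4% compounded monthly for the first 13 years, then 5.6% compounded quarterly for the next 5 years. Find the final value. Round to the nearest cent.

After 13 years at 10.4%: 1,000 × 3.842698925 ≈ 3,842.6989.
Then 5 years at 5.6%: 3,842.6989 × 1.320562924 ≈ 5,074.5257.

£5,074.53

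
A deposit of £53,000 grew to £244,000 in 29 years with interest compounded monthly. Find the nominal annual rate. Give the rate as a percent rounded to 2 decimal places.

5.28%

The 348-period growth factor is 244,000/53,000 = 4.60377.
r/12 = 4.60377^(1/348) − 1 ≈ 0.00439722, so r ≈ 12·0.00439722 = 5.27666%.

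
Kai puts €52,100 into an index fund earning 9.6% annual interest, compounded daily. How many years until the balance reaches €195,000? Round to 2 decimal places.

We need (1 + 0.000263014)^(365t) = 3.7428, so 365t = ln 3.7428 / ln 1.000263 ≈ 5018.7811.
t ≈ 5018.7811/365 = 13.7501 years.

13.75 years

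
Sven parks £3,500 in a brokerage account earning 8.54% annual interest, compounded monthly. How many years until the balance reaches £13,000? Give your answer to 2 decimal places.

(1 + 0.00711667)^(12t) = 13,000/3,500 = 3.7143.
12t·ln(1 + 0.00711667) = ln(3.7143); 12t = 1.3122/0.00709146 ≈ 185.0375.
t ≈ 15.4198 years.

15.42 years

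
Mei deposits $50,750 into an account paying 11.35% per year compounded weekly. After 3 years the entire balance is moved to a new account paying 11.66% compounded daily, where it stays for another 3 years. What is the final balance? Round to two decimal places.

After 3 years at 11.35%: 50,750 × 1.40512875124 ≈ 71,310.2841.
Then 3 years at 11.66%: 71,310.2841 × 1.41870451203 ≈ 101,168.2218.

$101,168.22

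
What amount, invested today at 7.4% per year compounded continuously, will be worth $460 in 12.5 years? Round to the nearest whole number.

$182

P = A·e^(−rt) = 460·e^(−0.925).
e^(−0.925) ≈ 0.396531419, so P ≈ 182.4045.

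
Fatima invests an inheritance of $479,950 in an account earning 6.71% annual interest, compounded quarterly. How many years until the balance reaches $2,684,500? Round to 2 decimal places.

We need (1 + 0.016775)^(4t) = 5.5933, so 4t = ln 5.5933 / ln 1.016775 ≈ 103.4854.
t ≈ 103.4854/4 = 25.8713 years.

25.87 years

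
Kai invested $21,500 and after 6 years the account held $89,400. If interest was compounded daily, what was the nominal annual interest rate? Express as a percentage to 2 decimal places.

23.76%

The 2190-period growth factor is 89,400/21,500 = 4.15814.
r/365 = 4.15814^(1/2190) − 1 ≈ 0.000650928, so r ≈ 365·0.000650928 = 23.75886%.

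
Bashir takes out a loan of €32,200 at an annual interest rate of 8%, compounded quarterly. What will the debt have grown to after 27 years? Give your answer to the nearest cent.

€273,321.89

Periodic rate = 8%/4 = 0.02; periods = 4·27 = 108.
A = 32,200·(1 + 0.02)^108 ≈ 32,200·8.48825758649 ≈ 273,321.8943.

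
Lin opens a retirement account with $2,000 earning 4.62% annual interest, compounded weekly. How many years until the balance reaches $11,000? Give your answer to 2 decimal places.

(1 + 0.000888462)^(52t) = 11,000/2,000 = 5.5.
52t·ln(1 + 0.000888462) = ln(5.5); 52t = 1.7047/0.000888067 ≈ 1919.6163.
t ≈ 36.9157 years.

36.92 years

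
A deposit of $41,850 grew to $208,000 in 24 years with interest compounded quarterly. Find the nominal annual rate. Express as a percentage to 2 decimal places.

(1 + r/4)^96 = 208,000/41,850 = 4.97013.
1 + r/4 = 4.97013^(1/96) ≈ 1.016843, so r/4 ≈ 0.0168428.
r ≈ 4·0.0168428 = 6.73713%.

6.74%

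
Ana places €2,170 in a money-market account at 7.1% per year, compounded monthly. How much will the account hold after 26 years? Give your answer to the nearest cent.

€13,671.15

Periodic rate = 7.1%/12 = 0.00591667; periods = 12·26 = 312.
A = 2,170·(1 + 0.071/12)^312 ≈ 2,170·6.3000675935 ≈ 13,671.1467.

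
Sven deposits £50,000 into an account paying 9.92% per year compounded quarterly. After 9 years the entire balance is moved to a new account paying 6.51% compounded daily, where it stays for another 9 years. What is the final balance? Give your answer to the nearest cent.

£216,974.48

After 9 years at 9.92%: 50,000 × 2.41550645568 ≈ 120,775.3228.
Then 9 years at 6.51%: 120,775.3228 × 1.79651334661 ≈ 216,974.4793.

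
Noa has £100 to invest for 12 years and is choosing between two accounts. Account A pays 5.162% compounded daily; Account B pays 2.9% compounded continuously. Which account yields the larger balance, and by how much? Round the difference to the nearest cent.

Account A, by £44.16

Account A growth factor: (1 + 0.05162/365)^4380 ≈ 1.85780596; balance ≈ 185.7806.
Account B growth factor: e^(0.029·12) = e^0.348 ≈ 1.41623225; balance ≈ 141.6232.
Account A is larger by 44.1574.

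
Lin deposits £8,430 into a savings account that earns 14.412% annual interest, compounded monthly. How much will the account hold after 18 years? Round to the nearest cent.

£111,107.97

Periodic rate = 14.412%/12 = 0.01201; periods = 12·18 = 216.
A = 8,430·(1 + 0.01201)^216 ≈ 8,430·13.1800679382 ≈ 111,107.9727.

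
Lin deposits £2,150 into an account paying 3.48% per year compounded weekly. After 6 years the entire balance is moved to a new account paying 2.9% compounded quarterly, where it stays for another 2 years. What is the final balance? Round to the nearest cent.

£2,806.64

Phase 1: 2,150·(1 + 0.0348/52)^312 ≈ 2,649.0418.
Phase 2: 2,649.0418·(1 + 0.00725)^8 ≈ 2,806.6420.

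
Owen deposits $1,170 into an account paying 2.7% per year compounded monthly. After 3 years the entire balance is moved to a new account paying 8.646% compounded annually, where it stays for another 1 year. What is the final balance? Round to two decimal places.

$1,378.28

After 3 years at 2.7%: 1,170 × 1.084272236 ≈ 1,268.5985.
Then 1 years at 8.646%: 1,268.5985 × 1.08646 ≈ 1,378.2815.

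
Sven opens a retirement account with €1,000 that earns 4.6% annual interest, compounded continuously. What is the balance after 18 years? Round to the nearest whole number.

A = P·e^(rt) = 1,000·e^(0.046·18) = 1,000·e^0.828.
e^0.828 ≈ 2.288736686, so A ≈ 2,288.7367.

€2,289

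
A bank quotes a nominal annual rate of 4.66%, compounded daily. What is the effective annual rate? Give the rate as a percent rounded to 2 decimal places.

One year is 365 periods at 0.000127671 each: (1 + 0.000127671)^365 ≈ 1.0477.
EAR = 1.0477 − 1 ≈ 4.76997%.

4.77%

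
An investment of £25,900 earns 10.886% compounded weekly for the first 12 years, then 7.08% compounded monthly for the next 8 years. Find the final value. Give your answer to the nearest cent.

£167,994.82

Phase 1: 25,900·(1 + 0.10886/52)^624 ≈ 95,506.8057.
Phase 2: 95,506.8057·(1 + 0.0059)^96 ≈ 167,994.8244.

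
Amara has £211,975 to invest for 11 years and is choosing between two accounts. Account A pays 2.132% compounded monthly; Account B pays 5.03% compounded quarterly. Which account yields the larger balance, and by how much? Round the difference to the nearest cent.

A: (1 + 0.02132/12)^132 ≈ 1.26403870272, so 211,975 × 1.26403870272 ≈ 267,944.6040.
B: (1 + 0.012575)^44 ≈ 1.73299308145, so 211,975 × 1.73299308145 ≈ 367,351.2084.
Difference ≈ 99,406.6044 in favor of B.

Account B, by £99,406.60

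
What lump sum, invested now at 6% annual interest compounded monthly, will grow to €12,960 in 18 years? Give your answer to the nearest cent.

€4,413.02

Periodic rate = 6%/12 = 0.005; 216 periods.
P = 12,960/(1 + 0.005)^216 ≈ 12,960/2.936765972 ≈ 4,413.0176.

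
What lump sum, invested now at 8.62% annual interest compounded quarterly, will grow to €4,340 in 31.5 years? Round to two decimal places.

€295.65

Growth factor = (1 + 0.02155)^126 ≈ 14.67956359.
P = 4,340/14.67956359 ≈ 295.6491.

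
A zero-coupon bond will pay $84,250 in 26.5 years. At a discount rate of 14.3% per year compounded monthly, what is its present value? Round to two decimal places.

$1,947.78

Periodic rate = 14.3%/12 = 0.0119167; 318 periods.
P = 84,250/(1 + 0.143/12)^318 ≈ 84,250/43.254388058 ≈ 1,947.7793.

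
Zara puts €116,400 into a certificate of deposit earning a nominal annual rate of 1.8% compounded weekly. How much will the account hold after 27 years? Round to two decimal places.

€189,227.21

Growth factor = (1 + 0.018/52)^1404 ≈ 1.62566327872.
A ≈ 116,400 × 1.62566327872 ≈ 189,227.2056.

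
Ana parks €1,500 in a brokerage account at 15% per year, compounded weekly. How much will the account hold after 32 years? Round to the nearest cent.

€181,010.55

Growth factor = (1 + 0.15/52)^1664 ≈ 120.673699903.
A ≈ 1,500 × 120.673699903 ≈ 181,010.5499.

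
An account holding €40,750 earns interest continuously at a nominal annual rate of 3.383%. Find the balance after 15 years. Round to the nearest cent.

A = P·e^(rt) = 40,750·e^(0.03383·15) = 40,750·e^0.50745.
e^0.50745 ≈ 1.6610501121, so A ≈ 67,687.7921.

€67,687.79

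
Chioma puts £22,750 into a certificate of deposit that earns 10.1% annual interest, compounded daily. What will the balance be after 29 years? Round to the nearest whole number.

£425,455

Periodic rate = 10.1%/365 = 0.000276712; periods = 365·29 = 10585.
A = 22,750·(1 + 0.101/365)^10585 ≈ 22,750·18.7013334637 ≈ 425,455.3363.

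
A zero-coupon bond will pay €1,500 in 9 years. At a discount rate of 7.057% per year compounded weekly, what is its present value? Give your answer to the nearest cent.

Growth factor = (1 + 0.07057/52)^468 ≈ 1.88645502.
P = 1,500/1.88645502 ≈ 795.1422.

€795.14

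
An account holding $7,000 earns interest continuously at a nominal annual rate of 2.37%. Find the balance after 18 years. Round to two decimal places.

A = P·e^(rt) = 7,000·e^(0.0237·18) = 7,000·e^0.4266.
e^0.4266 ≈ 1.5320397233, so A ≈ 10,724.2781.

$10,724.28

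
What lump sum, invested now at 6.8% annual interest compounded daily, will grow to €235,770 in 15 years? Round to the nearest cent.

€85,025.55

Periodic rate = 6.8%/365 = 0.000186301; 5475 periods.
P = 235,770/(1 + 0.068/365)^5475 ≈ 235,770/2.77293131771 ≈ 85,025.5462.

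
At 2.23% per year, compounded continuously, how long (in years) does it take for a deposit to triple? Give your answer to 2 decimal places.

e^(0.0223t) = 3, so 0.0223t = ln 3 ≈ 1.0986.
t ≈ 1.0986/0.0223 ≈ 49.2651.

49.27 years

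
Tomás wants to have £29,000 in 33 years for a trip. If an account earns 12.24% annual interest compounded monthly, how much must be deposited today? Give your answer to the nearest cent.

Periodic rate = 12.24%/12 = 0.0102; 396 periods.
P = 29,000/(1 + 0.0102)^396 ≈ 29,000/55.630916369 ≈ 521.2929.

£521.29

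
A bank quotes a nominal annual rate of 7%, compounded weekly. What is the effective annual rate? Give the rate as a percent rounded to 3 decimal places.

7.246%

EAR = (1 + 7%/52)^52 − 1 = (1 + 0.00134615)^52 − 1.
(1 + 0.00134615)^52 ≈ 1.072458, so EAR ≈ 7.24577%.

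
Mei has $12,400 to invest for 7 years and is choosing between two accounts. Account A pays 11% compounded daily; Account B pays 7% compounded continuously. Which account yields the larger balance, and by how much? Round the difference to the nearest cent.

Account A growth factor: (1 + 0.11/365)^2555 ≈ 2.1595157266; balance ≈ 26,777.9950.
Account B growth factor: e^(0.07·7) = e^0.49 ≈ 1.63231622; balance ≈ 20,240.7211.
Account A is larger by 6,537.2739.

Account A, by $6,537.27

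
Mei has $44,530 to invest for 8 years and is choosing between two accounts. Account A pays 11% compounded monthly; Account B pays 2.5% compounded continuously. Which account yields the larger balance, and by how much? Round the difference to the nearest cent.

Account A, by $52,538.78

Account A growth factor: (1 + 0.11/12)^96 ≈ 2.40125410972; balance ≈ 106,927.8455.
Account B growth factor: e^(0.025·8) = e^0.2 ≈ 1.2214027582; balance ≈ 54,389.0648.
Account A is larger by 52,538.7807.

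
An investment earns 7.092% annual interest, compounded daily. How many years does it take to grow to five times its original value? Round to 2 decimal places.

22.70 years

(1 + 0.000194301)^(365t) = 5.
365t = ln 5 / ln(1 + 0.000194301) ≈ 1.6094/0.000194282 ≈ 8284.0088.
t ≈ 22.6959.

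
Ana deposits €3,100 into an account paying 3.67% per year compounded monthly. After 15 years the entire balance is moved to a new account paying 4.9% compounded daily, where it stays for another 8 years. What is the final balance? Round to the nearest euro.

Phase 1: 3,100·(1 + 0.0367/12)^180 ≈ 5,371.2573.
Phase 2: 5,371.2573·(1 + 0.049/365)^2920 ≈ 7,948.9171.

€7,949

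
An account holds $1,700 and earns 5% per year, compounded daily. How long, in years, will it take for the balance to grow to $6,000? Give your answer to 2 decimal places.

(1 + 0.000136986)^(365t) = 6,000/1,700 = 3.5294.
365t·ln(1 + 0.000136986) = ln(3.5294); 365t = 1.2611/0.000136977 ≈ 9206.8884.
t ≈ 25.2244 years.

25.22 years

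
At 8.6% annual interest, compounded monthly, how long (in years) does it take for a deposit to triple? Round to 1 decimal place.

(1 + 0.00716667)^(12t) = 3.
12t = ln 3 / ln(1 + 0.00716667) ≈ 1.0986/0.00714111 ≈ 153.8434.
t ≈ 12.8203.

12.8 years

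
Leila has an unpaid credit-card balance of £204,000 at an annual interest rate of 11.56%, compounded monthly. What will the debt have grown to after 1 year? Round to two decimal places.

£228,872.88

Growth factor = (1 + 0.1156/12)^12 ≈ 1.12192587924.
A ≈ 204,000 × 1.12192587924 ≈ 228,872.8794.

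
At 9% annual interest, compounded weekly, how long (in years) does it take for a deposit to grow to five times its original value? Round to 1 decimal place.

(1 + 0.00173077)^(52t) = 5.
52t = ln 5 / ln(1 + 0.00173077) ≈ 1.6094/0.00172927 ≈ 930.7019.
t ≈ 17.8981.

17.9 years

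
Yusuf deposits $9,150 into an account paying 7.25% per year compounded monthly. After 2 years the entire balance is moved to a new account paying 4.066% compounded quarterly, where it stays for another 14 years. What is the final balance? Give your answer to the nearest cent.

$18,628.34

Phase 1: 9,150·(1 + 0.0725/12)^24 ≈ 10,573.1484.
Phase 2: 10,573.1484·(1 + 0.010165)^56 ≈ 18,628.3369.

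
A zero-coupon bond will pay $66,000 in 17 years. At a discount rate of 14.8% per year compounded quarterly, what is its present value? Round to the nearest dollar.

Growth factor = (1 + 0.037)^68 ≈ 11.82920163.
P = 66,000/11.82920163 ≈ 5,579.4129.

$5,579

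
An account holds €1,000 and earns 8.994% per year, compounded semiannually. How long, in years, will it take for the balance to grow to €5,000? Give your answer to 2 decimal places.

(1 + 0.04497)^(2t) = 5,000/1,000 = 5.
2t·ln(1 + 0.04497) = ln(5); 2t = 1.6094/0.0439882 ≈ 36.5880.
t ≈ 18.2940 years.

18.29 years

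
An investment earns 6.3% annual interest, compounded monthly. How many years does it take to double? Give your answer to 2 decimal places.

11.03 years

(1 + 0.00525)^(12t) = 2.
12t = ln 2 / ln(1 + 0.00525) ≈ 0.69315/0.00523627 ≈ 132.3743.
t ≈ 11.0312.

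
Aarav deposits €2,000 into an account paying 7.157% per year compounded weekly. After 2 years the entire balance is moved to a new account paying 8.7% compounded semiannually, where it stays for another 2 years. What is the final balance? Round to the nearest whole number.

€2,736

After 2 years at 7.157%: 2,000 × 1.153777781 ≈ 2,307.5556.
Then 2 years at 8.7%: 2,307.5556 × 1.185686332 ≈ 2,736.0371.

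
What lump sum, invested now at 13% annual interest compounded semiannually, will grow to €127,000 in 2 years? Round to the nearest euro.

Growth factor = (1 + 0.065)^4 ≈ 1.28646635062.
P = 127,000/1.28646635062 ≈ 98,720.0325.

€98,720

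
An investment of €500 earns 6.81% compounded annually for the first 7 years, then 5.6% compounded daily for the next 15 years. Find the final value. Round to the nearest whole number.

After 7 years at 6.81%: 500 × 1.585927776 ≈ 792.9639.
Then 15 years at 5.6%: 792.9639 × 2.316217734 ≈ 1,836.6770.

€1,837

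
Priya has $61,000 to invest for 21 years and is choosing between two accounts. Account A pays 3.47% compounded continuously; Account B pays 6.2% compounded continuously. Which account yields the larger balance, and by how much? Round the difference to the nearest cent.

Account B, by $97,859.73

Account A growth factor: e^(0.0347·21) = e^0.7287 ≈ 2.07238475557; balance ≈ 126,415.4701.
Account B growth factor: e^(0.062·21) = e^1.302 ≈ 3.67664260444; balance ≈ 224,275.1989.
Account B is larger by 97,859.7288.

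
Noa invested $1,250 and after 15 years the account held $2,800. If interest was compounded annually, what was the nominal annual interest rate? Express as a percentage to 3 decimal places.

(1 + r)^15 = 2,800/1,250 = 2.24.
1 + r = 2.24^(1/15) ≈ 1.055237, so r ≈ 0.0552367.
r ≈ 5.52367%.

5.524%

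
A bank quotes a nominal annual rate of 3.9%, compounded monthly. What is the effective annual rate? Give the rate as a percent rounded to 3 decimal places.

3.970%

EAR = (1 + 3.9%/12)^12 − 1 = (1 + 0.00325)^12 − 1.
(1 + 0.00325)^12 ≈ 1.039705, so EAR ≈ 3.97047%.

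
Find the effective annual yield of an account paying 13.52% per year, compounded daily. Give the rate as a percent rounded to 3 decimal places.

EAR = (1 + 13.52%/365)^365 − 1 = (1 + 0.000370411)^365 − 1.
(1 + 0.000370411)^365 ≈ 1.144737, so EAR ≈ 14.47371%.

14.474%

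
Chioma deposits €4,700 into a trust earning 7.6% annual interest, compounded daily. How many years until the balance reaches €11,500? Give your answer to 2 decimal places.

(1 + 0.000208219)^(365t) = 11,500/4,700 = 2.4468.
365t·ln(1 + 0.000208219) = ln(2.4468); 365t = 0.89478/0.000208198 ≈ 4297.7678.
t ≈ 11.7747 years.

11.77 years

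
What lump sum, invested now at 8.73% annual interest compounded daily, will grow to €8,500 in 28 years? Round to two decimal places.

Growth factor = (1 + 0.0873/365)^10220 ≈ 11.52026575.
P = 8,500/11.52026575 ≈ 737.8302.

€737.83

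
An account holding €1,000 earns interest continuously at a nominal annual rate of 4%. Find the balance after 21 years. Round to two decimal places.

A = P·e^(rt) = 1,000·e^(0.04·21) = 1,000·e^0.84.
e^0.84 ≈ 2.316366977, so A ≈ 2,316.3670.

€2,316.37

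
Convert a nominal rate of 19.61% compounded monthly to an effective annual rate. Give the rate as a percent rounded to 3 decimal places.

21.472%

One year is 12 periods at 0.0163417 each: (1 + 0.0163417)^12 ≈ 1.214722.
EAR = 1.214722 − 1 ≈ 21.47216%.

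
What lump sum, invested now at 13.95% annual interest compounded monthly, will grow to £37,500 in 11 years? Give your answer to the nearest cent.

£8,155.49

Periodic rate = 13.95%/12 = 0.011625; 132 periods.
P = 37,500/(1 + 0.011625)^132 ≈ 37,500/4.5981279168 ≈ 8,155.4930.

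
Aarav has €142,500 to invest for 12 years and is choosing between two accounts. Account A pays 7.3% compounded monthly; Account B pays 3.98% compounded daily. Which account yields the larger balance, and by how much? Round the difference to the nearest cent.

Account A, by €111,542.30

A: (1 + 0.073/12)^144 ≈ 2.39491144915, so 142,500 × 2.39491144915 ≈ 341,274.8815.
B: (1 + 0.0398/365)^4380 ≈ 1.61215849769, so 142,500 × 1.61215849769 ≈ 229,732.5859.
Difference ≈ 111,542.2956 in favor of A.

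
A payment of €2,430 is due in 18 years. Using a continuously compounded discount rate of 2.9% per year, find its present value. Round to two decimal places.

P = A·e^(−rt) = 2,430·e^(−0.522).
e^(−0.522) ≈ 0.5933326951, so P ≈ 1,441.7984.

€1,441.80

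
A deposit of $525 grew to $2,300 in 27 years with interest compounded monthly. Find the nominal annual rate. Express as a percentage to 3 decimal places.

(1 + r/12)^324 = 2,300/525 = 4.38095.
1 + r/12 = 4.38095^(1/324) ≈ 1.00457, so r/12 ≈ 0.00456987.
r ≈ 12·0.00456987 = 5.48385%.

5.484%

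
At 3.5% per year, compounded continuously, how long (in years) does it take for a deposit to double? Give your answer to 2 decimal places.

e^(0.035t) = 2, so 0.035t = ln 2 ≈ 0.69315.
t ≈ 0.69315/0.035 ≈ 19.8042.

19.80 years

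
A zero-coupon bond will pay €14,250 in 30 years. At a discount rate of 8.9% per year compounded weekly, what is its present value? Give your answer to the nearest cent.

Growth factor = (1 + 0.089/52)^1560 ≈ 14.40705043.
P = 14,250/14.40705043 ≈ 989.0991.

€989.10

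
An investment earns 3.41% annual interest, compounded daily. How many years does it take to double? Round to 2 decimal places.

(1 + 0.0000934247)^(365t) = 2.
365t = ln 2 / ln(1 + 0.0000934247) ≈ 0.69315/9.34203e-05 ≈ 7419.6639.
t ≈ 20.3278.

20.33 years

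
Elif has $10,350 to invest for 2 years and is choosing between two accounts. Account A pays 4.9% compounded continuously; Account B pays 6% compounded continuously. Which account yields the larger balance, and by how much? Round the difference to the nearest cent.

Account B, by $253.93

Account A growth factor: e^(0.049·2) = e^0.098 ≈ 1.1029627851; balance ≈ 11,415.6648.
Account B growth factor: e^(0.06·2) = e^0.12 ≈ 1.1274968516; balance ≈ 11,669.5924.
Account B is larger by 253.9276.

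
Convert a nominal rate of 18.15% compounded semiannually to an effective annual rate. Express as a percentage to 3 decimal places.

One year is 2 periods at 0.09075 each: (1 + 0.09075)^2 ≈ 1.189736.
EAR = 1.189736 − 1 ≈ 18.97356%.

18.974%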